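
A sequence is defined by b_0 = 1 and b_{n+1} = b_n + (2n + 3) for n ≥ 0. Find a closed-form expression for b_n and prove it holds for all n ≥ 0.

Claim: b_n = n^2 + 2n + 1.

Base case: b_0 = 1, and 0^2 + 2·0 + 1 = 1.
Assume b_r = r^2 + 2r + 1.
Then b_{r+1} = b_r + (2r + 3) = (r^2 + 2r + 1) + (2r + 3) = r^2 + 4r + 4,
and (r+1)^2 + 2·(r+1) + 1 = r^2 + 4r + 4.
This completes the inductive step, so b_n = n^2 + 2n + 1 for all n ≥ 0.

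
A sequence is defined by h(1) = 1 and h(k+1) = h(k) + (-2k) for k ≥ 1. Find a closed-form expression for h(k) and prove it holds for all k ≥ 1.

Claim: h(k) = -k^2 + k + 1.

Base case: h(1) = 1, and -1^2 + 1 + 1 = 1.
Assume h(r) = -r^2 + r + 1.
Then h(r+1) = h(r) + (-2r) = (-r^2 + r + 1) + (-2r) = -r^2 − r + 1,
and -(r+1)^2 + (r+1) + 1 = -r^2 − r + 1.
This completes the inductive step, so h(k) = -k^2 + k + 1 for all k ≥ 1.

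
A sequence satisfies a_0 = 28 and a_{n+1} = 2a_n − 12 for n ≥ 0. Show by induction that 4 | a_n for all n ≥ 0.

Base case: a_0 = 28 = 4·7, so 4 | a_0.
Assume 4 | a_r, so a_r = 4t for some integer t.
Then a_{r+1} = 2a_r − 12 = 2·(4t) − 12 = 4(2t − 3), so 4 | a_{r+1}.
Hence 4 | a_n for every n ≥ 0, by induction.

4 | a_n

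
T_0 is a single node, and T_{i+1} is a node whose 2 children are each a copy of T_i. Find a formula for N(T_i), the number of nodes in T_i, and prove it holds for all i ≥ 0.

Claim: N(T_i) = 2^{i+1} − 1.

Base case: N(T_0) = 1, and 2^{0+1} − 1 = 1.
Assume N(T_j) = 2^{j+1} − 1.
Then N(T_{j+1}) = 1 + 2N(T_j) = 1 + 2(2^{j+1} − 1) = 2^{j+2} − 2 + 1 = 2^{j+2} − 1.
Hence N(T_i) = 2^{i+1} − 1 for every i ≥ 0, by induction.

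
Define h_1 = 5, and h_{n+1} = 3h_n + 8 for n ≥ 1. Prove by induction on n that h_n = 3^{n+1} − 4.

Base case: h_1 = 5, and 3^{1+1} − 4 = 9 − 4 = 5.
Assume h_m = 3^{m+1} − 4 for some m ≥ 1.
Then h_{m+1} = 3h_m + 8 = 3·(3^{m+1} − 4) + 8 = 3^{m+2} − 12 + 8 = 3^{m+2} − 4.
So the formula holds for m+1, and by induction h_n = 3^{n+1} − 4 for all n ≥ 1.

h_n = 3^{n+1} − 4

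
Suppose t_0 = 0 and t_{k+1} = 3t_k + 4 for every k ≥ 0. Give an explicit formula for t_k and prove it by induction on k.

Claim: t_k = 2·3^k − 2.

Base case: t_0 = 0, and 2·3^0 − 2 = 2 − 2 = 0.
Assume t_r = 2·3^r − 2 for some r ≥ 0.
Then t_{r+1} = 3t_r + 4 = 3·(2·3^r − 2) + 4 = 6·3^r − 6 + 4 = 2·3^{r+1} − 2.
This completes the inductive step, so t_k = 2·3^k − 2 for all k ≥ 0.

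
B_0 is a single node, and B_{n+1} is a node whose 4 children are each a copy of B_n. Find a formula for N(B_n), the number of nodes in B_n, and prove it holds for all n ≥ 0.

Claim: N(B_n) = (4^{n+1} − 1)/3.

Base case: N(B_0) = 1, and (4^{0+1} − 1)/3 = 1.
Assume N(B_k) = (4^{k+1} − 1)/3.
Then N(B_{k+1}) = 1 + 4N(B_k) = 1 + 4·(4^{k+1} − 1)/3 = 1 + (4^{k+2} − 4)/3 = (3 + 4^{k+2} − 4)/3 = (4^{k+2} − 1)/3.
Hence N(B_n) = (4^{n+1} − 1)/3 for every n ≥ 0, by induction.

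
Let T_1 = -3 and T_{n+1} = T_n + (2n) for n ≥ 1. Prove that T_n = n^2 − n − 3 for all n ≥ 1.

Base case: T_1 = -3, and 1^2 − 1 − 3 = -3.
Assume T_j = j^2 − j − 3.
Then T_{j+1} = T_j + (2j) = (j^2 − j − 3) + (2j) = j^2 + j − 3,
and (j+1)^2 − (j+1) − 3 = j^2 + j − 3.
By induction, T_n = n^2 − n − 3 for all n ≥ 1.

T_n = n^2 − n − 3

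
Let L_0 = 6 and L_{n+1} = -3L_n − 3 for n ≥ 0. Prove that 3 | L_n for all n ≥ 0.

Base case: L_0 = 6 = 3·2, so 3 | L_0.
Assume 3 | L_m, so L_m = 3t for some integer t.
Then L_{m+1} = -3L_m − 3 = -3·(3t) − 3 = 3(-3t − 1), so 3 | L_{m+1}.
By induction, 3 | L_n for all n ≥ 0.

3 | L_n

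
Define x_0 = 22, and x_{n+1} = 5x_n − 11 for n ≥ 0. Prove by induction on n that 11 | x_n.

Base case: x_0 = 22 = 11·2, so 11 | x_0.
Assume 11 | x_k, so x_k = 11t for some integer t.
Then x_{k+1} = 5x_k − 11 = 5·(11t) − 11 = 11(5t − 1), so 11 | x_{k+1}.
This completes the inductive step, so 11 | x_n for all n ≥ 0.

11 | x_n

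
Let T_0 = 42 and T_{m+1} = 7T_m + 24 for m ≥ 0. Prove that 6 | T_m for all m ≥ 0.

Base case: T_0 = 42 = 6·7, so 6 | T_0.
Assume 6 | T_j, so T_j = 6t for some integer t.
Then T_{j+1} = 7T_j + 24 = 7·(6t) + 24 = 6(7t + 4), so 6 | T_{j+1}.
So the property holds for j+1, and by induction 6 | T_m for all m ≥ 0.

6 | T_m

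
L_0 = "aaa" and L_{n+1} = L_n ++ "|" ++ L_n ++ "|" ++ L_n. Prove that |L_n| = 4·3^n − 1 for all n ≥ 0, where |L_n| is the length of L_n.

Base case: |L_0| = 3, and 4·3^0 − 1 = 3.
Assume |L_m| = 4·3^m − 1.
Then |L_{m+1}| = 3|L_m| + 2 = 3(4·3^m − 1) + 2 = 4·3^{m+1} − 3 + 2 = 4·3^{m+1} − 1.
By induction, |L_n| = 4·3^n − 1 for all n ≥ 0.

|L_n| = 4·3^n − 1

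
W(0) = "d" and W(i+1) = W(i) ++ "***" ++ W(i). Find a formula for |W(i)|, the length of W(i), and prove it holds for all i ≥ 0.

Claim: |W(i)| = 2^{i+2} − 3.

Base case: |W(0)| = 1, and 2^{0+2} − 3 = 1.
Assume |W(r)| = 2^{r+2} − 3.
Then |W(r+1)| = |W(r)| + 3 + |W(r)| = 2|W(r)| + 3 = 2(2^{r+2} − 3) + 3 = 2^{r+3} − 6 + 3 = 2^{r+3} − 3.
So the formula holds for r+1, and by induction |W(i)| = 2^{i+2} − 3 for all i ≥ 0.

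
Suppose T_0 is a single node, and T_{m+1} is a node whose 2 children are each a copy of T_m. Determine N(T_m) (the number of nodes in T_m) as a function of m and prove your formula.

Claim: N(T_m) = 2^{m+1} − 1.

Base case: N(T_0) = 1, and 2^{0+1} − 1 = 1.
Assume N(T_j) = 2^{j+1} − 1.
Then N(T_{j+1}) = 1 + 2N(T_j) = 1 + 2(2^{j+1} − 1) = 2^{j+2} − 2 + 1 = 2^{j+2} − 1.
Hence N(T_m) = 2^{m+1} − 1 for every m ≥ 0, by induction.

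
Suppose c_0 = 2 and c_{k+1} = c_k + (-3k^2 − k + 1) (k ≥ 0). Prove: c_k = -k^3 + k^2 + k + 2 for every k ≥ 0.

Base case: c_0 = 2, and -0^3 + 0^2 + 0 + 2 = 2.
Assume c_m = -m^3 + m^2 + m + 2.
Then c_{m+1} = c_m + (-3m^2 − m + 1) = (-m^3 + m^2 + m + 2) + (-3m^2 − m + 1) = -m^3 − 2m^2 + 3,
and -(m+1)^3 + (m+1)^2 + (m+1) + 2 = -m^3 − 2m^2 + 3.
Hence c_k = -k^3 + k^2 + k + 2 for every k ≥ 0, by induction.

c_k = -k^3 + k^2 + k + 2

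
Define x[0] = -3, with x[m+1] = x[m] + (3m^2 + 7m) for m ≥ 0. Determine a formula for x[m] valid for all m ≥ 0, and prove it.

Claim: x[m] = m^3 + 2m^2 − 3m − 3.

Base case: x[0] = -3, and 0^3 + 2·0^2 − 3·0 − 3 = -3.
Assume x[k] = k^3 + 2k^2 − 3k − 3.
Then x[k+1] = x[k] + (3k^2 + 7k) = (k^3 + 2k^2 − 3k − 3) + (3k^2 + 7k) = k^3 + 5k^2 + 4k − 3,
and (k+1)^3 + 2·(k+1)^2 − 3·(k+1) − 3 = k^3 + 5k^2 + 4k − 3.
This completes the inductive step, so x[m] = m^3 + 2m^2 − 3m − 3 for all m ≥ 0.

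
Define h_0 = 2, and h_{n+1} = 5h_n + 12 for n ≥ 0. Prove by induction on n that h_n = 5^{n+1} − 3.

Base case: h_0 = 2, and 5^{0+1} − 3 = 5 − 3 = 2.
Assume h_j = 5^{j+1} − 3 for some j ≥ 0.
Then h_{j+1} = 5h_j + 12 = 5·(5^{j+1} − 3) + 12 = 5^{j+2} − 15 + 12 = 5^{j+2} − 3.
Hence h_n = 5^{n+1} − 3 for every n ≥ 0, by induction.

h_n = 5^{n+1} − 3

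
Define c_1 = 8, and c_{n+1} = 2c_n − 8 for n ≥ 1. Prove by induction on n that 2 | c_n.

Base case: c_1 = 8 = 2·4, so 2 | c_1.
Assume 2 | c_r, so c_r = 2t for some integer t.
Then c_{r+1} = 2c_r − 8 = 2·(2t) − 8 = 2(2t − 4), so 2 | c_{r+1}.
Hence 2 | c_n for every n ≥ 1, by induction.

2 | c_n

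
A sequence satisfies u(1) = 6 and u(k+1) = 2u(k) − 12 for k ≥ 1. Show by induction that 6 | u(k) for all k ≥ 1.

Base case: u(1) = 6 = 6·1, so 6 | u(1).
Assume 6 | u(r), so u(r) = 6t for some integer t.
Then u(r+1) = 2u(r) − 12 = 2·(6t) − 12 = 6(2t − 2), so 6 | u(r+1).
By induction, 6 | u(k) for all k ≥ 1.

6 | u(k)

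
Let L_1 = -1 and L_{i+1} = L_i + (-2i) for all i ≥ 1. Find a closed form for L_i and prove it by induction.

Claim: L_i = -i^2 + i − 1.

Base case: L_1 = -1, and -1^2 + 1 − 1 = -1.
Assume L_k = -k^2 + k − 1.
Then L_{k+1} = L_k + (-2k) = (-k^2 + k − 1) + (-2k) = -k^2 − k − 1,
and -(k+1)^2 + (k+1) − 1 = -k^2 − k − 1.
By induction, L_i = -i^2 + i − 1 for all i ≥ 1.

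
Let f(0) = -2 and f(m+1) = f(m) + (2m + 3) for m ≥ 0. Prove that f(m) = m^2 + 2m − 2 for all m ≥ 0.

Base case: f(0) = -2, and 0^2 + 2·0 − 2 = -2.
Assume f(r) = r^2 + 2r − 2.
Then f(r+1) = f(r) + (2r + 3) = (r^2 + 2r − 2) + (2r + 3) = r^2 + 4r + 1,
and (r+1)^2 + 2·(r+1) − 2 = r^2 + 4r + 1.
This completes the inductive step, so f(m) = m^2 + 2m − 2 for all m ≥ 0.

f(m) = m^2 + 2m − 2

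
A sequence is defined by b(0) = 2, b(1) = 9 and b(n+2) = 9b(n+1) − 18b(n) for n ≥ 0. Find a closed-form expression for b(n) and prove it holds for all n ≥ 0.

Claim: b(n) = 3^n + 6^n.

Base cases: b(0) = 2 and 3^0 + 6^0 = 2; b(1) = 9 and 3^1 + 6^1 = 9.
Assume b(j) = 3^j + 6^j for all 0 ≤ j ≤ k, where k ≥ 1.
Then b(k+1) = 9b(k) − 18b(k−1) = 9·(3^k + 6^k) − 18·(3^{k−1} + 6^{k−1}) = (9·3 − 18)3^{k−1} + (9·6 − 18)6^{k−1} = 9·3^{k−1} + 36·6^{k−1} = 3^{k+1} + 6^{k+1}.
This completes the inductive step, so b(n) = 3^n + 6^n for all n ≥ 0.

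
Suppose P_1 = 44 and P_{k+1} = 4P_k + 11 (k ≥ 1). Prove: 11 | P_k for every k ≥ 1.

Base case: P_1 = 44 = 11·4, so 11 | P_1.
Assume 11 | P_j, so P_j = 11t for some integer t.
Then P_{j+1} = 4P_j + 11 = 4·(11t) + 11 = 11(4t + 1), so 11 | P_{j+1}.
This completes the inductive step, so 11 | P_k for all k ≥ 1.

11 | P_k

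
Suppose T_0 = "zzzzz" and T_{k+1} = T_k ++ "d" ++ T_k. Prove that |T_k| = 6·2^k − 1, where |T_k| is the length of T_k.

Base case: |T_0| = 5, and 6·2^0 − 1 = 5.
Assume |T_m| = 6·2^m − 1.
Then |T_{m+1}| = |T_m| + 1 + |T_m| = 2|T_m| + 1 = 2(6·2^m − 1) + 1 = 6·2^{m+1} − 2 + 1 = 6·2^{m+1} − 1.
This completes the inductive step, so |T_k| = 6·2^k − 1 for all k ≥ 0.

|T_k| = 6·2^k − 1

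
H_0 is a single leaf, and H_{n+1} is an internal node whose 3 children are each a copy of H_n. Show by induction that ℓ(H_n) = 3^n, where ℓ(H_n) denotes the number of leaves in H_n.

Base case: ℓ(H_0) = 1, and 3^0 = 1.
Assume ℓ(H_k) = 3^k.
Then ℓ(H_{k+1}) = 3·ℓ(H_k) = 3·3^k = 3^{k+1}.
This completes the inductive step, so ℓ(H_n) = 3^n for all n ≥ 0.

ℓ(H_n) = 3^n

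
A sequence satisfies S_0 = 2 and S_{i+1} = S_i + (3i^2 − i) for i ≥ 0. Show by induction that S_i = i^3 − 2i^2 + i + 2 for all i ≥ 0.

Base case: S_0 = 2, and 0^3 − 2·0^2 + 0 + 2 = 2.
Assume S_r = r^3 − 2r^2 + r + 2.
Then S_{r+1} = S_r + (3r^2 − r) = (r^3 − 2r^2 + r + 2) + (3r^2 − r) = r^3 + r^2 + 2,
and (r+1)^3 − 2·(r+1)^2 + (r+1) + 2 = r^3 + r^2 + 2.
This completes the inductive step, so S_i = i^3 − 2i^2 + i + 2 for all i ≥ 0.

S_i = i^3 − 2i^2 + i + 2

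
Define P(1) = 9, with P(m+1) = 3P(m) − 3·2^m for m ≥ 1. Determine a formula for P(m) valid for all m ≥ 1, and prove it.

Claim: P(m) = 3^m + 3·2^m.

Base case: P(1) = 9, and 3^1 + 3·2^1 = 3 + 6 = 9.
Assume P(k) = 3^k + 3·2^k for some k ≥ 1.
Then P(k+1) = 3P(k) − 3·2^k = 3·(3^k + 3·2^k) − 3·2^k = 3^{k+1} + 9·2^k − 3·2^k = 3^{k+1} + 6·2^k = 3^{k+1} + 3·2^{k+1}.
So the formula holds for k+1, and by induction P(m) = 3^m + 3·2^m for all m ≥ 1.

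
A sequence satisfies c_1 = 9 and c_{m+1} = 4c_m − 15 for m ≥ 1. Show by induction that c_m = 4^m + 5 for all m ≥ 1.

Base case: c_1 = 9, and 4^1 + 5 = 4 + 5 = 9.
Assume c_r = 4^r + 5 for some r ≥ 1.
Then c_{r+1} = 4c_r − 15 = 4·(4^r + 5) − 15 = 4^{r+1} + 20 − 15 = 4^{r+1} + 5.
So the formula holds for r+1, and by induction c_m = 4^m + 5 for all m ≥ 1.

c_m = 4^m + 5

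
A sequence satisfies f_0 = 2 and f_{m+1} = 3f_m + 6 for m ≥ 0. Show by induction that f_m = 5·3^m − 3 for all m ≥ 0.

Base case: f_0 = 2, and 5·3^0 − 3 = 5 − 3 = 2.
Assume f_k = 5·3^k − 3 for some k ≥ 0.
Then f_{k+1} = 3f_k + 6 = 3·(5·3^k − 3) + 6 = 15·3^k − 9 + 6 = 5·3^{k+1} − 3.
By induction, f_m = 5·3^m − 3 for all m ≥ 0.

f_m = 5·3^m − 3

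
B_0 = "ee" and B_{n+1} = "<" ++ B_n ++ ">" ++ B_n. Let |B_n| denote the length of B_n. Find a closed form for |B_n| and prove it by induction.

Claim: |B_n| = 2^{n+2} − 2.

Base case: |B_0| = 2, and 2^{0+2} − 2 = 2.
Assume |B_k| = 2^{k+2} − 2.
Then |B_{k+1}| = 1 + |B_k| + 1 + |B_k| = 2|B_k| + 2 = 2(2^{k+2} − 2) + 2 = 2^{k+3} − 4 + 2 = 2^{k+3} − 2.
So the formula holds for k+1, and by induction |B_n| = 2^{n+2} − 2 for all n ≥ 0.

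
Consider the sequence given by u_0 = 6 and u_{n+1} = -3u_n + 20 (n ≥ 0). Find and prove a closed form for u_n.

Claim: u_n = (-3)^n + 5.

Base case: u_0 = 6, and (-3)^0 + 5 = 1 + 5 = 6.
Assume u_r = (-3)^r + 5 for some r ≥ 0.
Then u_{r+1} = -3u_r + 20 = -3·((-3)^r + 5) + 20 = -3·(-3)^r − 15 + 20 = (-3)^{r+1} + 5.
By induction, u_n = (-3)^n + 5 for all n ≥ 0.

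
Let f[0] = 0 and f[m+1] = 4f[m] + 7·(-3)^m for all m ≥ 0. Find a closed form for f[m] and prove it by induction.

Claim: f[m] = 4^m − (-3)^m.

Base case: f[0] = 0, and 4^0 − (-3)^0 = 1 − 1 = 0.
Assume f[r] = 4^r − (-3)^r for some r ≥ 0.
Then f[r+1] = 4f[r] + 7·(-3)^r = 4·(4^r − (-3)^r) + 7·(-3)^r = 4^{r+1} − 4·(-3)^r + 7·(-3)^r = 4^{r+1} + 3·(-3)^r = 4^{r+1} − (-3)^{r+1}.
Hence f[m] = 4^m − (-3)^m for every m ≥ 0, by induction.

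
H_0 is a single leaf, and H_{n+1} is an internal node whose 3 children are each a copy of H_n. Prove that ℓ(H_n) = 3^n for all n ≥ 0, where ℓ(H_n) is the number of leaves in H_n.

Base case: ℓ(H_0) = 1, and 3^0 = 1.
Assume ℓ(H_r) = 3^r.
Then ℓ(H_{r+1}) = 3·ℓ(H_r) = 3·3^r = 3^{r+1}.
So the formula holds for r+1, and by induction ℓ(H_n) = 3^n for all n ≥ 0.

ℓ(H_n) = 3^n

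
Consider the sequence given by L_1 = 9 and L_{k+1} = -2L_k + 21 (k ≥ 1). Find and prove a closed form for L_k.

Claim: L_k = -(-2)^k + 7.

Base case: L_1 = 9, and -(-2)^1 + 7 = 2 + 7 = 9.
Assume L_j = -(-2)^j + 7 for some j ≥ 1.
Then L_{j+1} = -2L_j + 21 = -2·(-(-2)^j + 7) + 21 = 2·(-2)^j − 14 + 21 = -(-2)^{j+1} + 7.
Hence L_k = -(-2)^k + 7 for every k ≥ 1, by induction.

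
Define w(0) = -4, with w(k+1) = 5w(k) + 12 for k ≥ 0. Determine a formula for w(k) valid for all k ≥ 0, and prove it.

Claim: w(k) = -5^k − 3.

Base case: w(0) = -4, and -5^0 − 3 = -1 − 3 = -4.
Assume w(j) = -5^j − 3 for some j ≥ 0.
Then w(j+1) = 5w(j) + 12 = 5·(-5^j − 3) + 12 = -5^{j+1} − 15 + 12 = -5^{j+1} − 3.
Hence w(k) = -5^k − 3 for every k ≥ 0, by induction.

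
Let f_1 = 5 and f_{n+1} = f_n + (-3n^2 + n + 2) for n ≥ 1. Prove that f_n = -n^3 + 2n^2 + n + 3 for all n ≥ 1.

Base case: f_1 = 5, and -1^3 + 2·1^2 + 1 + 3 = 5.
Assume f_j = -j^3 + 2j^2 + j + 3.
Then f_{j+1} = f_j + (-3j^2 + j + 2) = (-j^3 + 2j^2 + j + 3) + (-3j^2 + j + 2) = -j^3 − j^2 + 2j + 5,
and -(j+1)^3 + 2·(j+1)^2 + (j+1) + 3 = -j^3 − j^2 + 2j + 5.
By induction, f_n = -n^3 + 2n^2 + n + 3 for all n ≥ 1.

f_n = -n^3 + 2n^2 + n + 3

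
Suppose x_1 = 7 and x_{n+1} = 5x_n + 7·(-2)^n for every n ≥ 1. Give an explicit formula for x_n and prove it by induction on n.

Claim: x_n = 5^n − (-2)^n.

Base case: x_1 = 7, and 5^1 − (-2)^1 = 5 + 2 = 7.
Assume x_j = 5^j − (-2)^j for some j ≥ 1.
Then x_{j+1} = 5x_j + 7·(-2)^j = 5·(5^j − (-2)^j) + 7·(-2)^j = 5^{j+1} − 5·(-2)^j + 7·(-2)^j = 5^{j+1} + 2·(-2)^j = 5^{j+1} − (-2)^{j+1}.
This completes the inductive step, so x_n = 5^n − (-2)^n for all n ≥ 1.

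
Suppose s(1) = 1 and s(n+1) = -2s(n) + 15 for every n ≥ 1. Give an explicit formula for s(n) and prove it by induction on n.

Claim: s(n) = 2·(-2)^n + 5.

Base case: s(1) = 1, and 2·(-2)^1 + 5 = -4 + 5 = 1.
Assume s(k) = 2·(-2)^k + 5 for some k ≥ 1.
Then s(k+1) = -2s(k) + 15 = -2·(2·(-2)^k + 5) + 15 = -4·(-2)^k − 10 + 15 = 2·(-2)^{k+1} + 5.
This completes the inductive step, so s(n) = 2·(-2)^n + 5 for all n ≥ 1.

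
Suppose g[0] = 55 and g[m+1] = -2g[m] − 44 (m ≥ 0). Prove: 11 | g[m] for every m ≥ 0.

Base case: g[0] = 55 = 11·5, so 11 | g[0].
Assume 11 | g[j], so g[j] = 11t for some integer t.
Then g[j+1] = -2g[j] − 44 = -2·(11t) − 44 = 11(-2t − 4), so 11 | g[j+1].
This completes the inductive step, so 11 | g[m] for all m ≥ 0.

11 | g[m]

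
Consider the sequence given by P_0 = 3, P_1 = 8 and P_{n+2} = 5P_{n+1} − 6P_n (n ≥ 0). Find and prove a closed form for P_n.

Claim: P_n = 2^n + 2·3^n.

Base cases: P_0 = 3 and 2^0 + 2·3^0 = 3; P_1 = 8 and 2^1 + 2·3^1 = 8.
Assume P_j = 2^j + 2·3^j for all 0 ≤ j ≤ r, where r ≥ 1.
Then P_{r+1} = 5P_r − 6P_{r−1} = 5·(2^r + 2·3^r) − 6·(2^{r−1} + 2·3^{r−1}) = (5·2 − 6)2^{r−1} + 2·(5·3 − 6)3^{r−1} = 4·2^{r−1} + 18·3^{r−1} = 2^{r+1} + 2·3^{r+1}.
Hence P_n = 2^n + 2·3^n for every n ≥ 0, by strong induction.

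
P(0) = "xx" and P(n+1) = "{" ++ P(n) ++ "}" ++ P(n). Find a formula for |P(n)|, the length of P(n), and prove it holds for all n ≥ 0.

Claim: |P(n)| = 2^{n+2} − 2.

Base case: |P(0)| = 2, and 2^{0+2} − 2 = 2.
Assume |P(r)| = 2^{r+2} − 2.
Then |P(r+1)| = 1 + |P(r)| + 1 + |P(r)| = 2|P(r)| + 2 = 2(2^{r+2} − 2) + 2 = 2^{r+3} − 4 + 2 = 2^{r+3} − 2.
By induction, |P(n)| = 2^{n+2} − 2 for all n ≥ 0.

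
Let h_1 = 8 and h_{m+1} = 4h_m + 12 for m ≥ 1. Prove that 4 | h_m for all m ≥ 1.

Base case: h_1 = 8 = 4·2, so 4 | h_1.
Assume 4 | h_k, so h_k = 4t for some integer t.
Then h_{k+1} = 4h_k + 12 = 4·(4t) + 12 = 4(4t + 3), so 4 | h_{k+1}.
This completes the inductive step, so 4 | h_m for all m ≥ 1.

4 | h_m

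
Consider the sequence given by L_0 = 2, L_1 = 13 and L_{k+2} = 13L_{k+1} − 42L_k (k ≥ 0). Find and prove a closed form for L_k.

Claim: L_k = 6^k + 7^k.

Base cases: L_0 = 2 and 6^0 + 7^0 = 2; L_1 = 13 and 6^1 + 7^1 = 13.
Assume L_j = 6^j + 7^j for all 0 ≤ j ≤ m, where m ≥ 1.
Then L_{m+1} = 13L_m − 42L_{m−1} = 13·(6^m + 7^m) − 42·(6^{m−1} + 7^{m−1}) = (13·6 − 42)6^{m−1} + (13·7 − 42)7^{m−1} = 36·6^{m−1} + 49·7^{m−1} = 6^{m+1} + 7^{m+1}.
This completes the inductive step, so L_k = 6^k + 7^k for all k ≥ 0.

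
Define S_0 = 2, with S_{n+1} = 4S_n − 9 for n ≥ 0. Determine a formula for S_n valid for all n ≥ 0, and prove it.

Claim: S_n = -4^n + 3.

Base case: S_0 = 2, and -4^0 + 3 = -1 + 3 = 2.
Assume S_k = -4^k + 3 for some k ≥ 0.
Then S_{k+1} = 4S_k − 9 = 4·(-4^k + 3) − 9 = -4^{k+1} + 12 − 9 = -4^{k+1} + 3.
This completes the inductive step, so S_n = -4^n + 3 for all n ≥ 0.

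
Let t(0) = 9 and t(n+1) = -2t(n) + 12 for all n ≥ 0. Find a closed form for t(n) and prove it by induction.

Claim: t(n) = 5·(-2)^n + 4.

Base case: t(0) = 9, and 5·(-2)^0 + 4 = 5 + 4 = 9.
Assume t(k) = 5·(-2)^k + 4 for some k ≥ 0.
Then t(k+1) = -2t(k) + 12 = -2·(5·(-2)^k + 4) + 12 = -10·(-2)^k − 8 + 12 = 5·(-2)^{k+1} + 4.
So the formula holds for k+1, and by induction t(n) = 5·(-2)^n + 4 for all n ≥ 0.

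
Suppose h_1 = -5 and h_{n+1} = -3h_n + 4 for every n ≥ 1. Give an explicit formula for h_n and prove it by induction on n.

Claim: h_n = 2·(-3)^n + 1.

Base case: h_1 = -5, and 2·(-3)^1 + 1 = -6 + 1 = -5.
Assume h_k = 2·(-3)^k + 1 for some k ≥ 1.
Then h_{k+1} = -3h_k + 4 = -3·(2·(-3)^k + 1) + 4 = -6·(-3)^k − 3 + 4 = 2·(-3)^{k+1} + 1.
Hence h_n = 2·(-3)^n + 1 for every n ≥ 1, by induction.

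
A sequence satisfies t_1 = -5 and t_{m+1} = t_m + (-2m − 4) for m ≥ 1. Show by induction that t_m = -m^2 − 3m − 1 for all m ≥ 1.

Base case: t_1 = -5, and -1^2 − 3·1 − 1 = -5.
Assume t_k = -k^2 − 3k − 1.
Then t_{k+1} = t_k + (-2k − 4) = (-k^2 − 3k − 1) + (-2k − 4) = -k^2 − 5k − 5,
and -(k+1)^2 − 3·(k+1) − 1 = -k^2 − 5k − 5.
This completes the inductive step, so t_m = -m^2 − 3m − 1 for all m ≥ 1.

t_m = -m^2 − 3m − 1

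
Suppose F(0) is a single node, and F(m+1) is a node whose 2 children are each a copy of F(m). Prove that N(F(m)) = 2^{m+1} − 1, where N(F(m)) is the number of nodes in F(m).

Base case: N(F(0)) = 1, and 2^{0+1} − 1 = 1.
Assume N(F(k)) = 2^{k+1} − 1.
Then N(F(k+1)) = 1 + 2N(F(k)) = 1 + 2(2^{k+1} − 1) = 2^{k+2} − 2 + 1 = 2^{k+2} − 1.
This completes the inductive step, so N(F(m)) = 2^{m+1} − 1 for all m ≥ 0.

N(F(m)) = 2^{m+1} − 1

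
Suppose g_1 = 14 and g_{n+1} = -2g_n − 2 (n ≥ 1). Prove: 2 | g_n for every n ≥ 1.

Base case: g_1 = 14 = 2·7, so 2 | g_1.
Assume 2 | g_m, so g_m = 2t for some integer t.
Then g_{m+1} = -2g_m − 2 = -2·(2t) − 2 = 2(-2t − 1), so 2 | g_{m+1}.
By induction, 2 | g_n for all n ≥ 1.

2 | g_n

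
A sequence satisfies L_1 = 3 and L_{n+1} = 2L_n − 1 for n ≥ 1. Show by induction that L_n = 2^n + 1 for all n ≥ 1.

Base case: L_1 = 3, and 2^1 + 1 = 2 + 1 = 3.
Assume L_r = 2^r + 1 for some r ≥ 1.
Then L_{r+1} = 2L_r − 1 = 2·(2^r + 1) − 1 = 2^{r+1} + 2 − 1 = 2^{r+1} + 1.
By induction, L_n = 2^n + 1 for all n ≥ 1.

L_n = 2^n + 1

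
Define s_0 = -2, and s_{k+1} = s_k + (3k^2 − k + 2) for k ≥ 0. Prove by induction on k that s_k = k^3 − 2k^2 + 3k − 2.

Base case: s_0 = -2, and 0^3 − 2·0^2 + 3·0 − 2 = -2.
Assume s_m = m^3 − 2m^2 + 3m − 2.
Then s_{m+1} = s_m + (3m^2 − m + 2) = (m^3 − 2m^2 + 3m − 2) + (3m^2 − m + 2) = m^3 + m^2 + 2m,
and (m+1)^3 − 2·(m+1)^2 + 3·(m+1) − 2 = m^3 + m^2 + 2m.
This completes the inductive step, so s_k = k^3 − 2k^2 + 3k − 2 for all k ≥ 0.

s_k = k^3 − 2k^2 + 3k − 2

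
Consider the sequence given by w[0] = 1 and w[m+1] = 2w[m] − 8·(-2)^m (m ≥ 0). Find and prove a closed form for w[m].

Claim: w[m] = -2^m + 2·(-2)^m.

Base case: w[0] = 1, and -2^0 + 2·(-2)^0 = -1 + 2 = 1.
Assume w[k] = -2^k + 2·(-2)^k for some k ≥ 0.
Then w[k+1] = 2w[k] − 8·(-2)^k = 2·(-2^k + 2·(-2)^k) − 8·(-2)^k = -2^{k+1} + 4·(-2)^k − 8·(-2)^k = -2^{k+1} − 4·(-2)^k = -2^{k+1} + 2·(-2)^{k+1}.
By induction, w[m] = -2^m + 2·(-2)^m for all m ≥ 0.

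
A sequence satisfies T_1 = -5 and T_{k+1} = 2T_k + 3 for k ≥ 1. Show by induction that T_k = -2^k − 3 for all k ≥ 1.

Base case: T_1 = -5, and -2^1 − 3 = -2 − 3 = -5.
Assume T_m = -2^m − 3 for some m ≥ 1.
Then T_{m+1} = 2T_m + 3 = 2·(-2^m − 3) + 3 = -2^{m+1} − 6 + 3 = -2^{m+1} − 3.
So the formula holds for m+1, and by induction T_k = -2^k − 3 for all k ≥ 1.

T_k = -2^k − 3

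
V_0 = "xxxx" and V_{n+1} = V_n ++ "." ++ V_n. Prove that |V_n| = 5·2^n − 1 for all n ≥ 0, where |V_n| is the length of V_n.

Base case: |V_0| = 4, and 5·2^0 − 1 = 4.
Assume |V_m| = 5·2^m − 1.
Then |V_{m+1}| = |V_m| + 1 + |V_m| = 2|V_m| + 1 = 2(5·2^m − 1) + 1 = 5·2^{m+1} − 2 + 1 = 5·2^{m+1} − 1.
This completes the inductive step, so |V_n| = 5·2^n − 1 for all n ≥ 0.

|V_n| = 5·2^n − 1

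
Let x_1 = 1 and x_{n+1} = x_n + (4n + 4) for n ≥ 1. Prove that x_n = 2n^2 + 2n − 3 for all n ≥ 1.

Base case: x_1 = 1, and 2·1^2 + 2·1 − 3 = 1.
Assume x_r = 2r^2 + 2r − 3.
Then x_{r+1} = x_r + (4r + 4) = (2r^2 + 2r − 3) + (4r + 4) = 2r^2 + 6r + 1,
and 2·(r+1)^2 + 2·(r+1) − 3 = 2r^2 + 6r + 1.
This completes the inductive step, so x_n = 2n^2 + 2n − 3 for all n ≥ 1.

x_n = 2n^2 + 2n − 3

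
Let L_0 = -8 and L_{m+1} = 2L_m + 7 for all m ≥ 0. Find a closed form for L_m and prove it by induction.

Claim: L_m = -2^m − 7.

Base case: L_0 = -8, and -2^0 − 7 = -1 − 7 = -8.
Assume L_k = -2^k − 7 for some k ≥ 0.
Then L_{k+1} = 2L_k + 7 = 2·(-2^k − 7) + 7 = -2^{k+1} − 14 + 7 = -2^{k+1} − 7.
Hence L_m = -2^m − 7 for every m ≥ 0, by induction.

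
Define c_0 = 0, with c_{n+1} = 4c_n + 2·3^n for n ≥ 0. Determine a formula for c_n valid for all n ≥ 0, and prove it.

Claim: c_n = 2·4^n − 2·3^n.

Base case: c_0 = 0, and 2·4^0 − 2·3^0 = 2 − 2 = 0.
Assume c_k = 2·4^k − 2·3^k for some k ≥ 0.
Then c_{k+1} = 4c_k + 2·3^k = 4·(2·4^k − 2·3^k) + 2·3^k = 2·4^{k+1} − 8·3^k + 2·3^k = 2·4^{k+1} − 6·3^k = 2·4^{k+1} − 2·3^{k+1}.
Hence c_n = 2·4^n − 2·3^n for every n ≥ 0, by induction.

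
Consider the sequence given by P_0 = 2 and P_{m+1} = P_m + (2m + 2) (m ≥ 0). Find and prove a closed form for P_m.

Claim: P_m = m^2 + m + 2.

Base case: P_0 = 2, and 0^2 + 0 + 2 = 2.
Assume P_r = r^2 + r + 2.
Then P_{r+1} = P_r + (2r + 2) = (r^2 + r + 2) + (2r + 2) = r^2 + 3r + 4,
and (r+1)^2 + (r+1) + 2 = r^2 + 3r + 4.
Hence P_m = m^2 + m + 2 for every m ≥ 0, by induction.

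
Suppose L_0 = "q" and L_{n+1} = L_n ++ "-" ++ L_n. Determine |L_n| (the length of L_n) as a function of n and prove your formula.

Claim: |L_n| = 2^{n+1} − 1.

Base case: |L_0| = 1, and 2^{0+1} − 1 = 1.
Assume |L_k| = 2^{k+1} − 1.
Then |L_{k+1}| = |L_k| + 1 + |L_k| = 2|L_k| + 1 = 2(2^{k+1} − 1) + 1 = 2^{k+2} − 2 + 1 = 2^{k+2} − 1.
So the formula holds for k+1, and by induction |L_n| = 2^{n+1} − 1 for all n ≥ 0.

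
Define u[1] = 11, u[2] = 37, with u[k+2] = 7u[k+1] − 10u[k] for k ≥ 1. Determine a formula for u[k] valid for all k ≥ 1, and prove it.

Claim: u[k] = 3·2^k + 5^k.

Base cases: u[1] = 11 and 3·2^1 + 5^1 = 11; u[2] = 37 and 3·2^2 + 5^2 = 37.
Assume u[j] = 3·2^j + 5^j for all 1 ≤ j ≤ r, where r ≥ 2.
Then u[r+1] = 7u[r] − 10u[r−1] = 7·(3·2^r + 5^r) − 10·(3·2^{r−1} + 5^{r−1}) = 3·(7·2 − 10)2^{r−1} + (7·5 − 10)5^{r−1} = 12·2^{r−1} + 25·5^{r−1} = 3·2^{r+1} + 5^{r+1}.
By strong induction, u[k] = 3·2^k + 5^k for all k ≥ 1.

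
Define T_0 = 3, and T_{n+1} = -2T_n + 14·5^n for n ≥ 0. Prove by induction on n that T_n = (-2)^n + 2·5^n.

Base case: T_0 = 3, and (-2)^0 + 2·5^0 = 1 + 2 = 3.
Assume T_k = (-2)^k + 2·5^k for some k ≥ 0.
Then T_{k+1} = -2T_k + 14·5^k = -2·((-2)^k + 2·5^k) + 14·5^k = (-2)^{k+1} − 4·5^k + 14·5^k = (-2)^{k+1} + 10·5^k = (-2)^{k+1} + 2·5^{k+1}.
This completes the inductive step, so T_n = (-2)^n + 2·5^n for all n ≥ 0.

T_n = (-2)^n + 2·5^n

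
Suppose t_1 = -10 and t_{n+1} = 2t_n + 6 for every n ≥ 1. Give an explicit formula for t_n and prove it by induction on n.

Claim: t_n = -2^{n+1} − 6.

Base case: t_1 = -10, and -2^{1+1} − 6 = -4 − 6 = -10.
Assume t_k = -2^{k+1} − 6 for some k ≥ 1.
Then t_{k+1} = 2t_k + 6 = 2·(-2^{k+1} − 6) + 6 = -2^{k+2} − 12 + 6 = -2^{k+2} − 6.
By induction, t_n = -2^{n+1} − 6 for all n ≥ 1.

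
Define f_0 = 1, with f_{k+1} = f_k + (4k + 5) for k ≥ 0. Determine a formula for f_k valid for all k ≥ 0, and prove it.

Claim: f_k = 2k^2 + 3k + 1.

Base case: f_0 = 1, and 2·0^2 + 3·0 + 1 = 1.
Assume f_j = 2j^2 + 3j + 1.
Then f_{j+1} = f_j + (4j + 5) = (2j^2 + 3j + 1) + (4j + 5) = 2j^2 + 7j + 6,
and 2·(j+1)^2 + 3·(j+1) + 1 = 2j^2 + 7j + 6.
This completes the inductive step, so f_k = 2k^2 + 3k + 1 for all k ≥ 0.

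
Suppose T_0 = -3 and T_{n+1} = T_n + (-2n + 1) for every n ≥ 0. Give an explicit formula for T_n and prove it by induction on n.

Claim: T_n = -n^2 + 2n − 3.

Base case: T_0 = -3, and -0^2 + 2·0 − 3 = -3.
Assume T_m = -m^2 + 2m − 3.
Then T_{m+1} = T_m + (-2m + 1) = (-m^2 + 2m − 3) + (-2m + 1) = -m^2 − 2,
and -(m+1)^2 + 2·(m+1) − 3 = -m^2 − 2.
This completes the inductive step, so T_n = -n^2 + 2n − 3 for all n ≥ 0.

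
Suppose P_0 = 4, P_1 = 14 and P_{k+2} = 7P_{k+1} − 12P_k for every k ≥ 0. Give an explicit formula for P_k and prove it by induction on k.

Claim: P_k = 2·3^k + 2·4^k.

Base cases: P_0 = 4 and 2·3^0 + 2·4^0 = 4; P_1 = 14 and 2·3^1 + 2·4^1 = 14.
Assume P_i = 2·3^i + 2·4^i for all 0 ≤ i ≤ j, where j ≥ 1.
Then P_{j+1} = 7P_j − 12P_{j−1} = 7·(2·3^j + 2·4^j) − 12·(2·3^{j−1} + 2·4^{j−1}) = 2·(7·3 − 12)3^{j−1} + 2·(7·4 − 12)4^{j−1} = 18·3^{j−1} + 32·4^{j−1} = 2·3^{j+1} + 2·4^{j+1}.
So the formula holds for j+1, and by strong induction P_k = 2·3^k + 2·4^k for all k ≥ 0.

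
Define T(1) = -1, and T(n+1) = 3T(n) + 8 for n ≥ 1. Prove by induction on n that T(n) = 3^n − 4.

Base case: T(1) = -1, and 3^1 − 4 = 3 − 4 = -1.
Assume T(m) = 3^m − 4 for some m ≥ 1.
Then T(m+1) = 3T(m) + 8 = 3·(3^m − 4) + 8 = 3^{m+1} − 12 + 8 = 3^{m+1} − 4.
Hence T(n) = 3^n − 4 for every n ≥ 1, by induction.

T(n) = 3^n − 4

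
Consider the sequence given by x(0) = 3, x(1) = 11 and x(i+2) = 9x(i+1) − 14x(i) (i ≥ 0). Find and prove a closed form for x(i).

Claim: x(i) = 2·2^i + 7^i.

Base cases: x(0) = 3 and 2·2^0 + 7^0 = 3; x(1) = 11 and 2·2^1 + 7^1 = 11.
Assume x(j) = 2·2^j + 7^j for all 0 ≤ j ≤ m, where m ≥ 1.
Then x(m+1) = 9x(m) − 14x(m−1) = 9·(2·2^m + 7^m) − 14·(2·2^{m−1} + 7^{m−1}) = 2·(9·2 − 14)2^{m−1} + (9·7 − 14)7^{m−1} = 8·2^{m−1} + 49·7^{m−1} = 2·2^{m+1} + 7^{m+1}.
This completes the inductive step, so x(i) = 2·2^i + 7^i for all i ≥ 0.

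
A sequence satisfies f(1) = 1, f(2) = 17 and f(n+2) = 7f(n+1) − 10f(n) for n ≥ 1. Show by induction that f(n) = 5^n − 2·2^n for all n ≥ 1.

Base cases: f(1) = 1 and 5^1 − 2·2^1 = 1; f(2) = 17 and 5^2 − 2·2^2 = 17.
Assume f(j) = 5^j − 2·2^j for all 1 ≤ j ≤ m, where m ≥ 2.
Then f(m+1) = 7f(m) − 10f(m−1) = 7·(5^m − 2·2^m) − 10·(5^{m−1} − 2·2^{m−1}) = (7·5 − 10)5^{m−1} − 2·(7·2 − 10)2^{m−1} = 25·5^{m−1} − 8·2^{m−1} = 5^{m+1} − 2·2^{m+1}.
Hence f(n) = 5^n − 2·2^n for every n ≥ 1, by strong induction.

f(n) = 5^n − 2·2^n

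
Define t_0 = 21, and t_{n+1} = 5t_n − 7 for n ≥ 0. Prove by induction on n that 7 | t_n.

Base case: t_0 = 21 = 7·3, so 7 | t_0.
Assume 7 | t_m, so t_m = 7s for some integer s.
Then t_{m+1} = 5t_m − 7 = 5·(7s) − 7 = 7(5s − 1), so 7 | t_{m+1}.
By induction, 7 | t_n for all n ≥ 0.

7 | t_n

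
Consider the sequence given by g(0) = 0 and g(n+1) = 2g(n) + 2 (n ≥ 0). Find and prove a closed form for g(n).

Claim: g(n) = 2^{n+1} − 2.

Base case: g(0) = 0, and 2^{0+1} − 2 = 2 − 2 = 0.
Assume g(m) = 2^{m+1} − 2 for some m ≥ 0.
Then g(m+1) = 2g(m) + 2 = 2·(2^{m+1} − 2) + 2 = 2^{m+2} − 4 + 2 = 2^{m+2} − 2.
By induction, g(n) = 2^{n+1} − 2 for all n ≥ 0.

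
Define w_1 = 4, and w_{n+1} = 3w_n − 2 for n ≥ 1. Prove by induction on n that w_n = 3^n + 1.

Base case: w_1 = 4, and 3^1 + 1 = 3 + 1 = 4.
Assume w_m = 3^m + 1 for some m ≥ 1.
Then w_{m+1} = 3w_m − 2 = 3·(3^m + 1) − 2 = 3^{m+1} + 3 − 2 = 3^{m+1} + 1.
By induction, w_n = 3^n + 1 for all n ≥ 1.

w_n = 3^n + 1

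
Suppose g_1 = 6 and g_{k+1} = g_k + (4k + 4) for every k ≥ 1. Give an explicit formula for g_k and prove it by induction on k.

Claim: g_k = 2k^2 + 2k + 2.

Base case: g_1 = 6, and 2·1^2 + 2·1 + 2 = 6.
Assume g_r = 2r^2 + 2r + 2.
Then g_{r+1} = g_r + (4r + 4) = (2r^2 + 2r + 2) + (4r + 4) = 2r^2 + 6r + 6,
and 2·(r+1)^2 + 2·(r+1) + 2 = 2r^2 + 6r + 6.
This completes the inductive step, so g_k = 2k^2 + 2k + 2 for all k ≥ 1.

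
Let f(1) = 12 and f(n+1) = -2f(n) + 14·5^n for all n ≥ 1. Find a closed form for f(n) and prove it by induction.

Claim: f(n) = -(-2)^n + 2·5^n.

Base case: f(1) = 12, and -(-2)^1 + 2·5^1 = 2 + 10 = 12.
Assume f(m) = -(-2)^m + 2·5^m for some m ≥ 1.
Then f(m+1) = -2f(m) + 14·5^m = -2·(-(-2)^m + 2·5^m) + 14·5^m = -(-2)^{m+1} − 4·5^m + 14·5^m = -(-2)^{m+1} + 10·5^m = -(-2)^{m+1} + 2·5^{m+1}.
So the formula holds for m+1, and by induction f(n) = -(-2)^n + 2·5^n for all n ≥ 1.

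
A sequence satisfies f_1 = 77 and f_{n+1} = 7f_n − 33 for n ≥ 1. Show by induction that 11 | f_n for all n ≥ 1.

Base case: f_1 = 77 = 11·7, so 11 | f_1.
Assume 11 | f_k, so f_k = 11t for some integer t.
Then f_{k+1} = 7f_k − 33 = 7·(11t) − 33 = 11(7t − 3), so 11 | f_{k+1}.
So the property holds for k+1, and by induction 11 | f_n for all n ≥ 1.

11 | f_n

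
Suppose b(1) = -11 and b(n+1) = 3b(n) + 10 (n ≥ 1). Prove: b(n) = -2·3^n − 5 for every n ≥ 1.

Base case: b(1) = -11, and -2·3^1 − 5 = -6 − 5 = -11.
Assume b(r) = -2·3^r − 5 for some r ≥ 1.
Then b(r+1) = 3b(r) + 10 = 3·(-2·3^r − 5) + 10 = -6·3^r − 15 + 10 = -2·3^{r+1} − 5.
This completes the inductive step, so b(n) = -2·3^n − 5 for all n ≥ 1.

b(n) = -2·3^n − 5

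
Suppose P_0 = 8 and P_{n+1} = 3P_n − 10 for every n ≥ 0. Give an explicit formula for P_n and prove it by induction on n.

Claim: P_n = 3^{n+1} + 5.

Base case: P_0 = 8, and 3^{0+1} + 5 = 3 + 5 = 8.
Assume P_r = 3^{r+1} + 5 for some r ≥ 0.
Then P_{r+1} = 3P_r − 10 = 3·(3^{r+1} + 5) − 10 = 3^{r+2} + 15 − 10 = 3^{r+2} + 5.
By induction, P_n = 3^{n+1} + 5 for all n ≥ 0.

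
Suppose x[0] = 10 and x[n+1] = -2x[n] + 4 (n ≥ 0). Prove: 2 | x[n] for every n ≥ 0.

Base case: x[0] = 10 = 2·5, so 2 | x[0].
Assume 2 | x[r], so x[r] = 2t for some integer t.
Then x[r+1] = -2x[r] + 4 = -2·(2t) + 4 = 2(-2t + 2), so 2 | x[r+1].
By induction, 2 | x[n] for all n ≥ 0.

2 | x[n]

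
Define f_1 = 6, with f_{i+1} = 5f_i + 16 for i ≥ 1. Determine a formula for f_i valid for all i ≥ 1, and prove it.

Claim: f_i = 2·5^i − 4.

Base case: f_1 = 6, and 2·5^1 − 4 = 10 − 4 = 6.
Assume f_r = 2·5^r − 4 for some r ≥ 1.
Then f_{r+1} = 5f_r + 16 = 5·(2·5^r − 4) + 16 = 10·5^r − 20 + 16 = 2·5^{r+1} − 4.
So the formula holds for r+1, and by induction f_i = 2·5^i − 4 for all i ≥ 1.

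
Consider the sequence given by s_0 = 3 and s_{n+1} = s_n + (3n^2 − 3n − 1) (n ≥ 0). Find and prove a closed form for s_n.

Claim: s_n = n^3 − 3n^2 + n + 3.

Base case: s_0 = 3, and 0^3 − 3·0^2 + 0 + 3 = 3.
Assume s_r = r^3 − 3r^2 + r + 3.
Then s_{r+1} = s_r + (3r^2 − 3r − 1) = (r^3 − 3r^2 + r + 3) + (3r^2 − 3r − 1) = r^3 − 2r + 2,
and (r+1)^3 − 3·(r+1)^2 + (r+1) + 3 = r^3 − 2r + 2.
By induction, s_n = n^3 − 3n^2 + n + 3 for all n ≥ 0.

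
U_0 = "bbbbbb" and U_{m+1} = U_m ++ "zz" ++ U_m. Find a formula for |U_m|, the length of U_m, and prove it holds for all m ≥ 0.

Claim: |U_m| = 2^{m+3} − 2.

Base case: |U_0| = 6, and 2^{0+3} − 2 = 6.
Assume |U_j| = 2^{j+3} − 2.
Then |U_{j+1}| = |U_j| + 2 + |U_j| = 2|U_j| + 2 = 2(2^{j+3} − 2) + 2 = 2^{j+1+3} − 4 + 2 = 2^{j+1+3} − 2.
This completes the inductive step, so |U_m| = 2^{m+3} − 2 for all m ≥ 0.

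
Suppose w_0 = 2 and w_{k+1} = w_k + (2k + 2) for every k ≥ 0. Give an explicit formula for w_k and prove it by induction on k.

Claim: w_k = k^2 + k + 2.

Base case: w_0 = 2, and 0^2 + 0 + 2 = 2.
Assume w_r = r^2 + r + 2.
Then w_{r+1} = w_r + (2r + 2) = (r^2 + r + 2) + (2r + 2) = r^2 + 3r + 4,
and (r+1)^2 + (r+1) + 2 = r^2 + 3r + 4.
This completes the inductive step, so w_k = k^2 + k + 2 for all k ≥ 0.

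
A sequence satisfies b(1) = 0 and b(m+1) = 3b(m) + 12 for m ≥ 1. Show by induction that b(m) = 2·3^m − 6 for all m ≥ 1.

Base case: b(1) = 0, and 2·3^1 − 6 = 6 − 6 = 0.
Assume b(k) = 2·3^k − 6 for some k ≥ 1.
Then b(k+1) = 3b(k) + 12 = 3·(2·3^k − 6) + 12 = 6·3^k − 18 + 12 = 2·3^{k+1} − 6.
By induction, b(m) = 2·3^m − 6 for all m ≥ 1.

b(m) = 2·3^m − 6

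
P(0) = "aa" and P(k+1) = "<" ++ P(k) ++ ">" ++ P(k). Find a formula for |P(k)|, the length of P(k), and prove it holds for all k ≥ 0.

Claim: |P(k)| = 2^{k+2} − 2.

Base case: |P(0)| = 2, and 2^{0+2} − 2 = 2.
Assume |P(r)| = 2^{r+2} − 2.
Then |P(r+1)| = 1 + |P(r)| + 1 + |P(r)| = 2|P(r)| + 2 = 2(2^{r+2} − 2) + 2 = 2^{r+3} − 4 + 2 = 2^{r+3} − 2.
This completes the inductive step, so |P(k)| = 2^{k+2} − 2 for all k ≥ 0.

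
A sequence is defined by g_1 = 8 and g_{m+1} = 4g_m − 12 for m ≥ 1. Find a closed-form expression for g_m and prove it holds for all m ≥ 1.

Claim: g_m = 4^m + 4.

Base case: g_1 = 8, and 4^1 + 4 = 4 + 4 = 8.
Assume g_k = 4^k + 4 for some k ≥ 1.
Then g_{k+1} = 4g_k − 12 = 4·(4^k + 4) − 12 = 4^{k+1} + 16 − 12 = 4^{k+1} + 4.
So the formula holds for k+1, and by induction g_m = 4^m + 4 for all m ≥ 1.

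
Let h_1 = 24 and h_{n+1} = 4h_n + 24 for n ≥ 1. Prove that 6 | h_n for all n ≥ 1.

Base case: h_1 = 24 = 6·4, so 6 | h_1.
Assume 6 | h_m, so h_m = 6t for some integer t.
Then h_{m+1} = 4h_m + 24 = 4·(6t) + 24 = 6(4t + 4), so 6 | h_{m+1}.
Hence 6 | h_n for every n ≥ 1, by induction.

6 | h_n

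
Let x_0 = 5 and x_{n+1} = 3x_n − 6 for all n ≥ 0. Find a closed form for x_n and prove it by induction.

Claim: x_n = 2·3^n + 3.

Base case: x_0 = 5, and 2·3^0 + 3 = 2 + 3 = 5.
Assume x_r = 2·3^r + 3 for some r ≥ 0.
Then x_{r+1} = 3x_r − 6 = 3·(2·3^r + 3) − 6 = 6·3^r + 9 − 6 = 2·3^{r+1} + 3.
Hence x_n = 2·3^n + 3 for every n ≥ 0, by induction.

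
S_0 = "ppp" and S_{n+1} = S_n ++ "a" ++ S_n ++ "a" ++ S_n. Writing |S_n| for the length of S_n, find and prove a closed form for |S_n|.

Claim: |S_n| = 4·3^n − 1.

Base case: |S_0| = 3, and 4·3^0 − 1 = 3.
Assume |S_k| = 4·3^k − 1.
Then |S_{k+1}| = 3|S_k| + 2 = 3(4·3^k − 1) + 2 = 4·3^{k+1} − 3 + 2 = 4·3^{k+1} − 1.
This completes the inductive step, so |S_n| = 4·3^n − 1 for all n ≥ 0.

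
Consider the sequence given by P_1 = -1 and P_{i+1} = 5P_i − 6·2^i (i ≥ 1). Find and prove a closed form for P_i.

Claim: P_i = -5^i + 2·2^i.

Base case: P_1 = -1, and -5^1 + 2·2^1 = -5 + 4 = -1.
Assume P_k = -5^k + 2·2^k for some k ≥ 1.
Then P_{k+1} = 5P_k − 6·2^k = 5·(-5^k + 2·2^k) − 6·2^k = -5^{k+1} + 10·2^k − 6·2^k = -5^{k+1} + 4·2^k = -5^{k+1} + 2·2^{k+1}.
So the formula holds for k+1, and by induction P_i = -5^i + 2·2^i for all i ≥ 1.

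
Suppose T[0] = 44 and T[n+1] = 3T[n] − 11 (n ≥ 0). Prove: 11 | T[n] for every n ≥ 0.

Base case: T[0] = 44 = 11·4, so 11 | T[0].
Assume 11 | T[k], so T[k] = 11t for some integer t.
Then T[k+1] = 3T[k] − 11 = 3·(11t) − 11 = 11(3t − 1), so 11 | T[k+1].
So the property holds for k+1, and by induction 11 | T[n] for all n ≥ 0.

11 | T[n]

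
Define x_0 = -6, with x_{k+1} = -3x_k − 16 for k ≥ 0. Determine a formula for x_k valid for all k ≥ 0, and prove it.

Claim: x_k = -2·(-3)^k − 4.

Base case: x_0 = -6, and -2·(-3)^0 − 4 = -2 − 4 = -6.
Assume x_j = -2·(-3)^j − 4 for some j ≥ 0.
Then x_{j+1} = -3x_j − 16 = -3·(-2·(-3)^j − 4) − 16 = 6·(-3)^j + 12 − 16 = -2·(-3)^{j+1} − 4.
By induction, x_k = -2·(-3)^k − 4 for all k ≥ 0.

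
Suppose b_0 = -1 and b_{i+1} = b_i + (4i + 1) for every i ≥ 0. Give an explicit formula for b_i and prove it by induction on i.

Claim: b_i = 2i^2 − i − 1.

Base case: b_0 = -1, and 2·0^2 − 0 − 1 = -1.
Assume b_j = 2j^2 − j − 1.
Then b_{j+1} = b_j + (4j + 1) = (2j^2 − j − 1) + (4j + 1) = 2j^2 + 3j,
and 2·(j+1)^2 − (j+1) − 1 = 2j^2 + 3j.
By induction, b_i = 2i^2 − i − 1 for all i ≥ 0.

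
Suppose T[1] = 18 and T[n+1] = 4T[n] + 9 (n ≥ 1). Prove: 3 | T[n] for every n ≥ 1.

Base case: T[1] = 18 = 3·6, so 3 | T[1].
Assume 3 | T[m], so T[m] = 3t for some integer t.
Then T[m+1] = 4T[m] + 9 = 4·(3t) + 9 = 3(4t + 3), so 3 | T[m+1].
So the property holds for m+1, and by induction 3 | T[n] for all n ≥ 1.

3 | T[n]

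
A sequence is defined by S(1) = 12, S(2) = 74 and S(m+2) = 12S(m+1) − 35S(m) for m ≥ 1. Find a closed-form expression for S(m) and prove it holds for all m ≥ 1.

Claim: S(m) = 5^m + 7^m.

Base cases: S(1) = 12 and 5^1 + 7^1 = 12; S(2) = 74 and 5^2 + 7^2 = 74.
Assume S(j) = 5^j + 7^j for all 1 ≤ j ≤ k, where k ≥ 2.
Then S(k+1) = 12S(k) − 35S(k−1) = 12·(5^k + 7^k) − 35·(5^{k−1} + 7^{k−1}) = (12·5 − 35)5^{k−1} + (12·7 − 35)7^{k−1} = 25·5^{k−1} + 49·7^{k−1} = 5^{k+1} + 7^{k+1}.
This completes the inductive step, so S(m) = 5^m + 7^m for all m ≥ 1.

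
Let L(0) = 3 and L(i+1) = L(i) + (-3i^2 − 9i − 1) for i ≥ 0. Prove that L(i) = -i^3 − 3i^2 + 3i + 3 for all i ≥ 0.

Base case: L(0) = 3, and -0^3 − 3·0^2 + 3·0 + 3 = 3.
Assume L(r) = -r^3 − 3r^2 + 3r + 3.
Then L(r+1) = L(r) + (-3r^2 − 9r − 1) = (-r^3 − 3r^2 + 3r + 3) + (-3r^2 − 9r − 1) = -r^3 − 6r^2 − 6r + 2,
and -(r+1)^3 − 3·(r+1)^2 + 3·(r+1) + 3 = -r^3 − 6r^2 − 6r + 2.
By induction, L(i) = -i^3 − 3i^2 + 3i + 3 for all i ≥ 0.

L(i) = -i^3 − 3i^2 + 3i + 3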